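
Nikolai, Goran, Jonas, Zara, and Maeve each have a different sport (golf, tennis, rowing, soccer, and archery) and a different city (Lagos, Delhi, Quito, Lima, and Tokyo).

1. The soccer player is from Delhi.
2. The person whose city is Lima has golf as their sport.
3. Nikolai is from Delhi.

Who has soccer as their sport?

Nikolai

With clues 1–3, Goran, Jonas, Maeve, and Zara are impossible for the one with sport soccer.
That leaves Nikolai.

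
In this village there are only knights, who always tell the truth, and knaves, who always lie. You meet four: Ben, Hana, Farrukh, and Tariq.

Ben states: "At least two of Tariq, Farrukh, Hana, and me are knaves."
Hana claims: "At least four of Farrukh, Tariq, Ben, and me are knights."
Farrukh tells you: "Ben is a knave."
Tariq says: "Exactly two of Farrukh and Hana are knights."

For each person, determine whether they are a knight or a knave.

Consider Ben. Suppose Ben is a knave.
Then no assignment of the remaining roles makes every statement match its speaker's type — contradiction.
So Ben is a knight.
With that fixed, Farrukh's statement is false, so Farrukh is a knave.
With that fixed, Tariq's statement is false, so Tariq is a knave.
With that fixed, Hana's statement is false, so Hana is a knave.

Ben: knight, Hana: knave, Farrukh: knave, Tariq: knave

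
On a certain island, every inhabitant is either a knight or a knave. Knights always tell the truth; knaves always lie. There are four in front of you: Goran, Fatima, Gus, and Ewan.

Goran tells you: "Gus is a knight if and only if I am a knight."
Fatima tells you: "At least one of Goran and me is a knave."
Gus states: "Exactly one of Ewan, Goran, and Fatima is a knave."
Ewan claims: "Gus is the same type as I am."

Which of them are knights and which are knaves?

Consider Goran. Suppose Goran is a knight.
Then whichever role Fatima has, Fatima's statement has the wrong truth value — contradiction.
So Goran is a knave.
With that fixed, Fatima's statement is true, so Fatima is a knight.
Consider Gus. Suppose Gus is a knave.
Then Goran's statement comes out true, contradicting Goran being a knave.
So Gus is a knight.
Consider Ewan. Suppose Ewan is a knave.
Then Gus's statement comes out false, contradicting Gus being a knight.
So Ewan is a knight.

Goran: knave, Fatima: knight, Gus: knight, Ewan: knight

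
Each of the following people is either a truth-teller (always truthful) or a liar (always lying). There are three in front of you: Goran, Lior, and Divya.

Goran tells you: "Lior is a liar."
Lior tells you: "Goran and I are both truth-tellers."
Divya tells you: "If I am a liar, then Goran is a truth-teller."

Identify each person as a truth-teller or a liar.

Consider Goran. Suppose Goran is a liar.
Then no assignment of the remaining roles makes every statement match its speaker's type — contradiction.
So Goran is a truth-teller.
With that fixed, Divya's statement is true, so Divya is a truth-teller.
Consider Lior. Suppose Lior is a truth-teller.
Then Goran's statement comes out false, contradicting Goran being a truth-teller.
So Lior is a liar.

Goran: truth-teller, Lior: liar, Divya: truth-teller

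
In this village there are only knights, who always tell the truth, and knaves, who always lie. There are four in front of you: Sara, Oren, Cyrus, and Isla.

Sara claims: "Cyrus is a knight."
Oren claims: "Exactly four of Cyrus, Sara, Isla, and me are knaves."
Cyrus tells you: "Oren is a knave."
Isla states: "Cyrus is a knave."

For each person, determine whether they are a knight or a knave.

Consider Sara. Suppose Sara is a knave.
Then no assignment of the remaining roles makes every statement match its speaker's type — contradiction.
So Sara is a knight.
With that fixed, Oren's statement is false, so Oren is a knave.
With that fixed, Cyrus's statement is true, so Cyrus is a knight.
With that fixed, Isla's statement is false, so Isla is a knave.

Sara: knight, Oren: knave, Cyrus: knight, Isla: knave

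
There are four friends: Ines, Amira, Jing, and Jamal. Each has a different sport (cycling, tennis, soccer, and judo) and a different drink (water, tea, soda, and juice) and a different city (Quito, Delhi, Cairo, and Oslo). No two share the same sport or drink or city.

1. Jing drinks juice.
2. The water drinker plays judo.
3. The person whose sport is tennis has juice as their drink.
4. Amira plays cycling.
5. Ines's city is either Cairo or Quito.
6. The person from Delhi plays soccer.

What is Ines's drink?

water

Clue 1 rules out juice for Ines's drink.
With clues 1–6, soda and tea are impossible for Ines's drink.
That leaves water.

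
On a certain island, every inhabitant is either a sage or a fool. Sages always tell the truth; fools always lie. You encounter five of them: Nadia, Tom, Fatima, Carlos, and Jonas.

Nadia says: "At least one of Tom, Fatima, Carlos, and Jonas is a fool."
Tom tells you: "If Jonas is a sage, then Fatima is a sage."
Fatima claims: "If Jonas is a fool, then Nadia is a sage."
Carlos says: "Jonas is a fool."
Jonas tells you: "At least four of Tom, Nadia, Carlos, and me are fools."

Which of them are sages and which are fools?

Nadia: sage, Tom: sage, Fatima: sage, Carlos: sage, Jonas: fool

Consider Nadia. Suppose Nadia is a fool.
Then no assignment of the remaining roles makes every statement match its speaker's type — contradiction.
So Nadia is a sage.
With that fixed, Fatima's statement is true, so Fatima is a sage.
With that fixed, Jonas's statement is false, so Jonas is a fool.
With that fixed, Tom's statement is true, so Tom is a sage.
With that fixed, Carlos's statement is true, so Carlos is a sage.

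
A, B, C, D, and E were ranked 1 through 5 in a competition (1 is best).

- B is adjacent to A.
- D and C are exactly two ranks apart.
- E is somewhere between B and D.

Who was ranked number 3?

C

With clues 1–2, A, B, and E are ruled out for rank 3.
With clues 1–3, D is ruled out for rank 3.
So rank 3 is C.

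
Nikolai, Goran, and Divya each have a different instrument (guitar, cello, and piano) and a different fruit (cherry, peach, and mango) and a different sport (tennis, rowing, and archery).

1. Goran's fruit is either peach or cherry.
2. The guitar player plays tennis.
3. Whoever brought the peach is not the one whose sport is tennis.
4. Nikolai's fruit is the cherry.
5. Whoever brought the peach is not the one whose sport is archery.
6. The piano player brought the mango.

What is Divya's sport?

archery

With clues 1–5, rowing is impossible for Divya's sport.
With clues 1–6, tennis is impossible for Divya's sport.
That leaves archery.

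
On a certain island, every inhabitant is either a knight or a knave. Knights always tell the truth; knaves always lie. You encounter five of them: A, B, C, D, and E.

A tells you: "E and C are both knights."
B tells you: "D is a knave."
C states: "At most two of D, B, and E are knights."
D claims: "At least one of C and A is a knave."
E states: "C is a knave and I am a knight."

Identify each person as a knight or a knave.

A: knave, B: knave, C: knight, D: knight, E: knave

Consider A. Suppose A is a knight.
Then no assignment of the remaining roles makes every statement match its speaker's type — contradiction.
So A is a knave.
With that fixed, D's statement is true, so D is a knight.
With that fixed, B's statement is false, so B is a knave.
With that fixed, C's statement is true, so C is a knight.
With that fixed, E's statement is false, so E is a knave.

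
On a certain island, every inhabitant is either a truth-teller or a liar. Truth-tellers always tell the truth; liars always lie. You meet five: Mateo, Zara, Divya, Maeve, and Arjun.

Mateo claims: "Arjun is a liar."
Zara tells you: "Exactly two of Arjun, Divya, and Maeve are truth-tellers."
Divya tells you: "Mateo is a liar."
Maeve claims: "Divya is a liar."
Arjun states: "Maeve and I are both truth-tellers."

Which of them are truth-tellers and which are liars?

Consider Mateo. Suppose Mateo is a liar.
Then no assignment of the remaining roles makes every statement match its speaker's type — contradiction.
So Mateo is a truth-teller.
With that fixed, Divya's statement is false, so Divya is a liar.
With that fixed, Maeve's statement is true, so Maeve is a truth-teller.
Consider Zara. Suppose Zara is a truth-teller.
Then no assignment of the remaining roles makes every statement match its speaker's type — contradiction.
So Zara is a liar.
Consider Arjun. Suppose Arjun is a truth-teller.
Then Mateo's statement comes out false, contradicting Mateo being a truth-teller.
So Arjun is a liar.

Mateo: truth-teller, Zara: liar, Divya: liar, Maeve: truth-teller, Arjun: liar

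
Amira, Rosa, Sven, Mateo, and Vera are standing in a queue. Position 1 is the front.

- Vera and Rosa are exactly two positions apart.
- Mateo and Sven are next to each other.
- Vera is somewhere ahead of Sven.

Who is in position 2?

Amira

With clues 1–2, Rosa and Vera are ruled out for position 2.
With clues 1–3, Mateo and Sven are ruled out for position 2.
So position 2 is Amira.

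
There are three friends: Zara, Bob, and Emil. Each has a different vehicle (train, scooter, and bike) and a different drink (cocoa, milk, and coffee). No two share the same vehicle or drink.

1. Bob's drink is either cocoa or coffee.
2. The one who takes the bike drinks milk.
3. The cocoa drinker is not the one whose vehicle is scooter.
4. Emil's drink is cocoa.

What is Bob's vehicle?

With clues 1–2, bike is impossible for Bob's vehicle.
With clues 1–4, train is impossible for Bob's vehicle.
That leaves scooter.

scooter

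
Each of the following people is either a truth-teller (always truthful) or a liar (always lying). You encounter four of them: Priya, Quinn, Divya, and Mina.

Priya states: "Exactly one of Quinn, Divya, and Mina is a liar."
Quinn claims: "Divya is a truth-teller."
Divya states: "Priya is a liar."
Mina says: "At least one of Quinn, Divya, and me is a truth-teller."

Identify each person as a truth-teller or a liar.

Priya: liar, Quinn: truth-teller, Divya: truth-teller, Mina: truth-teller

Consider Priya. Suppose Priya is a truth-teller.
Then no assignment of the remaining roles makes every statement match its speaker's type — contradiction.
So Priya is a liar.
With that fixed, Divya's statement is true, so Divya is a truth-teller.
With that fixed, Mina's statement is true, so Mina is a truth-teller.
With that fixed, Quinn's statement is true, so Quinn is a truth-teller.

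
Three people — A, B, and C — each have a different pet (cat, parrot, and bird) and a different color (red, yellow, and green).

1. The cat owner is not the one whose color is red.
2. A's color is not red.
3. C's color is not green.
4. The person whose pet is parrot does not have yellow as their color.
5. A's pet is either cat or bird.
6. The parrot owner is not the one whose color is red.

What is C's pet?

With clues 1–6, cat and parrot are impossible for C's pet.
That leaves bird.

bird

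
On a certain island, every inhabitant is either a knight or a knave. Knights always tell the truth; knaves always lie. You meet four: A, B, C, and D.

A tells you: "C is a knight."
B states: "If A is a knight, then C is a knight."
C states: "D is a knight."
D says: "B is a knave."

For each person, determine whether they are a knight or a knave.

A: knave, B: knight, C: knave, D: knave

Consider A. Suppose A is a knight.
Then no assignment of the remaining roles makes every statement match its speaker's type — contradiction.
So A is a knave.
With that fixed, B's statement is true, so B is a knight.
With that fixed, D's statement is false, so D is a knave.
With that fixed, C's statement is false, so C is a knave.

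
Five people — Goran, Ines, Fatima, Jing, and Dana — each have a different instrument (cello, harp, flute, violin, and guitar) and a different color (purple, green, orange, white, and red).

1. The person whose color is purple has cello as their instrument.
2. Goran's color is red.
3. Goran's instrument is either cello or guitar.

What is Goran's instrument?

With clues 1–2, cello is impossible for Goran's instrument.
With clues 1–3, flute, harp, and violin are impossible for Goran's instrument.
That leaves guitar.

guitar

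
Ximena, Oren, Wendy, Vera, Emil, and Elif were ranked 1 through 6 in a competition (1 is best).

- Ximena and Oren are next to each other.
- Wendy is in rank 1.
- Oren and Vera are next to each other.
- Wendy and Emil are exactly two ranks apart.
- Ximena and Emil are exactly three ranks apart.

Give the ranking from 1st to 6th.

Wendy, Elif, Emil, Vera, Oren, Ximena

From clues 1–2: Wendy → rank 1.
From clues 1–3: Oren is in {3,4,5}.
From clues 1–4: Elif → rank 2, Emil → rank 3, Oren → rank 5.
From clues 1–5: Vera → rank 4, Ximena → rank 6.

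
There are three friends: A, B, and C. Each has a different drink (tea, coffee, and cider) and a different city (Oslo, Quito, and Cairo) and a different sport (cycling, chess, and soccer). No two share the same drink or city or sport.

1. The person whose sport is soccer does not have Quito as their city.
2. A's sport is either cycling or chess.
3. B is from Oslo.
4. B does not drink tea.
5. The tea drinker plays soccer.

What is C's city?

Cairo

With clues 1–3, Oslo is impossible for C's city.
With clues 1–5, Quito is impossible for C's city.
That leaves Cairo.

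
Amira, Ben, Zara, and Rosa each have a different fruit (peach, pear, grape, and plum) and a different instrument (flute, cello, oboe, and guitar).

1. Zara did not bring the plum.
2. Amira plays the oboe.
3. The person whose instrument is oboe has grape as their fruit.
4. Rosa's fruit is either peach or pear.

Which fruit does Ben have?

With clues 1–3, grape is impossible for Ben's fruit.
With clues 1–4, peach and pear are impossible for Ben's fruit.
That leaves plum.

plum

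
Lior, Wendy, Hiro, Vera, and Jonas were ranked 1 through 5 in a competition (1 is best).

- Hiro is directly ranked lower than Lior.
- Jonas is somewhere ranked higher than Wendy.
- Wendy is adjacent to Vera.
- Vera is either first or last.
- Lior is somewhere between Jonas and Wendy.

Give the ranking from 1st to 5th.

Jonas, Lior, Hiro, Wendy, Vera

From clue 1: Lior is in {1,2,3,4}.
From clues 1–3: Jonas is in {1,3}.
From clues 1–4: Wendy → rank 4, Vera → rank 5.
From clues 1–5: Jonas → rank 1, Lior → rank 2, Hiro → rank 3.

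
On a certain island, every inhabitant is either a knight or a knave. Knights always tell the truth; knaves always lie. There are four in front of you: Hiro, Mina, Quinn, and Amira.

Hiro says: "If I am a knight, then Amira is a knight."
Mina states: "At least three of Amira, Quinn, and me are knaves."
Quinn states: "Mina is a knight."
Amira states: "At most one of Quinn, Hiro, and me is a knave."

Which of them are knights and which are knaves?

Consider Hiro. Suppose Hiro is a knave.
Then Hiro's own statement would have to be false, but it can't be — contradiction.
So Hiro is a knight.
Consider Mina. Suppose Mina is a knight.
Then Mina's own statement would have to be true, but it can't be — contradiction.
So Mina is a knave.
With that fixed, Quinn's statement is false, so Quinn is a knave.
Consider Amira. Suppose Amira is a knave.
Then Hiro's statement comes out false, contradicting Hiro being a knight.
So Amira is a knight.

Hiro: knight, Mina: knave, Quinn: knave, Amira: knight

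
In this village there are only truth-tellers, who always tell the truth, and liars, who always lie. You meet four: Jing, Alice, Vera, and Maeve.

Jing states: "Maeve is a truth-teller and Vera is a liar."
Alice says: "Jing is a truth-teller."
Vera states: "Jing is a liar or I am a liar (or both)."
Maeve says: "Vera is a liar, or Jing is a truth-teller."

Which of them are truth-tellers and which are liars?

Consider Jing. Suppose Jing is a truth-teller.
Then whichever role Vera has, Vera's statement has the wrong truth value — contradiction.
So Jing is a liar.
With that fixed, Alice's statement is false, so Alice is a liar.
With that fixed, Vera's statement is true, so Vera is a truth-teller.
With that fixed, Maeve's statement is false, so Maeve is a liar.

Jing: liar, Alice: liar, Vera: truth-teller, Maeve: liar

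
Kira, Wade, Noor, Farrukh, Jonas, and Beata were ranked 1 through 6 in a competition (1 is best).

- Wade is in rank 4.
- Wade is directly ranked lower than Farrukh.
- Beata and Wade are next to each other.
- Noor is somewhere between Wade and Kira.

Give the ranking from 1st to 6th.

Kira, Noor, Farrukh, Wade, Beata, Jonas

From clue 1: Wade → rank 4.
From clues 1–2: Farrukh → rank 3.
From clues 1–3: Beata → rank 5.
From clues 1–4: Kira → rank 1, Noor → rank 2, Jonas → rank 6.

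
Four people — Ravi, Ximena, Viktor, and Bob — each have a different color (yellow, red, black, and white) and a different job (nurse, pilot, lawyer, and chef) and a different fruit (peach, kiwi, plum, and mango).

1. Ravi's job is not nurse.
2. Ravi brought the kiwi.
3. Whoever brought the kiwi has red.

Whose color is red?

With clues 1–3, Bob, Viktor, and Ximena are impossible for the one with color red.
That leaves Ravi.

Ravi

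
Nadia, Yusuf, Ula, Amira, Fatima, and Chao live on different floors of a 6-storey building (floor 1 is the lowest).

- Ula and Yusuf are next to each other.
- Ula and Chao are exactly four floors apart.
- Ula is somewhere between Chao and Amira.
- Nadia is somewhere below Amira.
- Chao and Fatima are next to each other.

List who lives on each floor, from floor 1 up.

Chao, Fatima, Nadia, Yusuf, Ula, Amira

From clues 1–2: Ula is in {1,2,5,6}.
From clues 1–3: Yusuf is in {3,4}.
From clues 1–4: Chao → floor 1, Yusuf → floor 4, Ula → floor 5, Amira → floor 6.
From clues 1–5: Fatima → floor 2, Nadia → floor 3.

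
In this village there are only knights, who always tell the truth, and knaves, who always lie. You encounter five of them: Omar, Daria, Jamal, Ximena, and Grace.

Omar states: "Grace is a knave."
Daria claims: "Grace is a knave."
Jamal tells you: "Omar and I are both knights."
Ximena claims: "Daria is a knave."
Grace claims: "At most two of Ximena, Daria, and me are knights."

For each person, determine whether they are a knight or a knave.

Consider Omar. Suppose Omar is a knight.
Then no assignment of the remaining roles makes every statement match its speaker's type — contradiction.
So Omar is a knave.
With that fixed, Jamal's statement is false, so Jamal is a knave.
Consider Daria. Suppose Daria is a knight.
Then no assignment of the remaining roles makes every statement match its speaker's type — contradiction.
So Daria is a knave.
With that fixed, Ximena's statement is true, so Ximena is a knight.
With that fixed, Grace's statement is true, so Grace is a knight.

Omar: knave, Daria: knave, Jamal: knave, Ximena: knight, Grace: knight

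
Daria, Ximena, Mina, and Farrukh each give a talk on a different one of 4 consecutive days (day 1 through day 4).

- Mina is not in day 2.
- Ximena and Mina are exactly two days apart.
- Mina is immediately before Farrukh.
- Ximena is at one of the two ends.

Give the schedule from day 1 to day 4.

From clue 1: Mina is in {1,3,4}.
From clues 1–2: Ximena is in {1,2,3}.
From clues 1–3: Daria is in {2,4}.
From clues 1–4: Ximena → day 1, Daria → day 2, Mina → day 3, Farrukh → day 4.

Ximena, Daria, Mina, Farrukh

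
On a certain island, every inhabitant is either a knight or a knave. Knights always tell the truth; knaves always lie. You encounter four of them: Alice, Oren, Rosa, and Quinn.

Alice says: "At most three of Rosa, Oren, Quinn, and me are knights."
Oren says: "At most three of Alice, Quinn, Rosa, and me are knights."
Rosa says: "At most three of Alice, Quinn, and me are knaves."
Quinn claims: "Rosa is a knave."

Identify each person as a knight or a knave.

Alice: knight, Oren: knight, Rosa: knight, Quinn: knave

Regardless of anyone's role, Rosa's statement is true, so Rosa is a knight.
With that fixed, Quinn's statement is false, so Quinn is a knave.
With that fixed, Alice's statement is true, so Alice is a knight.
With that fixed, Oren's statement is true, so Oren is a knight.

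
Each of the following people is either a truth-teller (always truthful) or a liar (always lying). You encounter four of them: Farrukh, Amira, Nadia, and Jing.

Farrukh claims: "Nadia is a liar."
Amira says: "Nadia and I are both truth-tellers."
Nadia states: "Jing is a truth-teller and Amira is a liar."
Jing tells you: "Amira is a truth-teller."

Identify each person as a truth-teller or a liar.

Farrukh: truth-teller, Amira: liar, Nadia: liar, Jing: liar

Consider Farrukh. Suppose Farrukh is a liar.
Then no assignment of the remaining roles makes every statement match its speaker's type — contradiction.
So Farrukh is a truth-teller.
Consider Amira. Suppose Amira is a truth-teller.
Then no assignment of the remaining roles makes every statement match its speaker's type — contradiction.
So Amira is a liar.
With that fixed, Jing's statement is false, so Jing is a liar.
With that fixed, Nadia's statement is false, so Nadia is a liar.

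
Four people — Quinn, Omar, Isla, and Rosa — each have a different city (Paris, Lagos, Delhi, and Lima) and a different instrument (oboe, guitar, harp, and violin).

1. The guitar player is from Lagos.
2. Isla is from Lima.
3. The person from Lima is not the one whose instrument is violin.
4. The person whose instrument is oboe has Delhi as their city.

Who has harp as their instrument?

Isla

With clues 1–4, Omar, Quinn, and Rosa are impossible for the one with instrument harp.
That leaves Isla.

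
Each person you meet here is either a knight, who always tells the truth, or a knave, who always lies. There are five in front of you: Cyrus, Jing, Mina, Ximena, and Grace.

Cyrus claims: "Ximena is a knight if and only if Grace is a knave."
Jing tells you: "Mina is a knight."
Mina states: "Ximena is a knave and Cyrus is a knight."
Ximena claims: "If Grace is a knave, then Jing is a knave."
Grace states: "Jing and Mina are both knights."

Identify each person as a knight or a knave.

Consider Cyrus. Suppose Cyrus is a knave.
Then no assignment of the remaining roles makes every statement match its speaker's type — contradiction.
So Cyrus is a knight.
Consider Jing. Suppose Jing is a knight.
Then no assignment of the remaining roles makes every statement match its speaker's type — contradiction.
So Jing is a knave.
With that fixed, Ximena's statement is true, so Ximena is a knight.
With that fixed, Grace's statement is false, so Grace is a knave.
With that fixed, Mina's statement is false, so Mina is a knave.

Cyrus: knight, Jing: knave, Mina: knave, Ximena: knight, Grace: knave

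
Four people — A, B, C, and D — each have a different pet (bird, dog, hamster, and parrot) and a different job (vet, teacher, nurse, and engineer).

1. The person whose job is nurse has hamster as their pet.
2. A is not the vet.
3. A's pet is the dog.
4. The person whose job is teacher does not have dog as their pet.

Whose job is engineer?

With clues 1–4, B, C, and D are impossible for the one with job engineer.
That leaves A.

A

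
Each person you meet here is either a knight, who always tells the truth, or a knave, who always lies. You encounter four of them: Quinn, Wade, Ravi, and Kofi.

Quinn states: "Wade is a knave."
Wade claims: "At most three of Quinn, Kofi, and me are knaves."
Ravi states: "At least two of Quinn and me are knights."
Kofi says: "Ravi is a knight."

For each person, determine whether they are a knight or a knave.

Regardless of anyone's role, Wade's statement is true, so Wade is a knight.
With that fixed, Quinn's statement is false, so Quinn is a knave.
With that fixed, Ravi's statement is false, so Ravi is a knave.
With that fixed, Kofi's statement is false, so Kofi is a knave.

Quinn: knave, Wade: knight, Ravi: knave, Kofi: knave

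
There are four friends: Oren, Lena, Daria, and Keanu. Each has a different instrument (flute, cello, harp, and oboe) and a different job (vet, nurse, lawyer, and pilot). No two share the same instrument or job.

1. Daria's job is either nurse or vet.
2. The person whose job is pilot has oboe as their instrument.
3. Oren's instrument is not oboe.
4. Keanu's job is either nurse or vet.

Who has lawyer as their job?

Oren

Clue 1 rules out Daria for the one with job lawyer.
With clues 1–4, Keanu and Lena are impossible for the one with job lawyer.
That leaves Oren.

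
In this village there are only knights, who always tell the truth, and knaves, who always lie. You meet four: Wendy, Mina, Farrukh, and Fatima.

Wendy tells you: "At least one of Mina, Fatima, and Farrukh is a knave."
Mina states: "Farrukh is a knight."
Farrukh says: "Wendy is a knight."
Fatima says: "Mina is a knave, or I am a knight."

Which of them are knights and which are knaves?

Wendy: knight, Mina: knight, Farrukh: knight, Fatima: knave

Consider Wendy. Suppose Wendy is a knave.
Then no assignment of the remaining roles makes every statement match its speaker's type — contradiction.
So Wendy is a knight.
With that fixed, Farrukh's statement is true, so Farrukh is a knight.
With that fixed, Mina's statement is true, so Mina is a knight.
Consider Fatima. Suppose Fatima is a knight.
Then Wendy's statement comes out false, contradicting Wendy being a knight.
So Fatima is a knave.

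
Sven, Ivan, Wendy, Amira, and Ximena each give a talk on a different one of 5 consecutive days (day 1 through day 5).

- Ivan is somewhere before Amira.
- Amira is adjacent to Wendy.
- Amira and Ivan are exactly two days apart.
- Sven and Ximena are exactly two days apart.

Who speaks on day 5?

Wendy

With clue 1, Ivan is ruled out for day 5.
With clues 1–4, Amira, Sven, and Ximena are ruled out for day 5.
So day 5 is Wendy.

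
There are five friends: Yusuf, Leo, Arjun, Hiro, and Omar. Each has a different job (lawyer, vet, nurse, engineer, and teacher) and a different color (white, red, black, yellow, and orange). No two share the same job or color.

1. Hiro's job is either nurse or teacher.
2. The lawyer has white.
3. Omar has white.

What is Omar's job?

With clues 1–3, engineer, nurse, teacher, and vet are impossible for Omar's job.
That leaves lawyer.

lawyer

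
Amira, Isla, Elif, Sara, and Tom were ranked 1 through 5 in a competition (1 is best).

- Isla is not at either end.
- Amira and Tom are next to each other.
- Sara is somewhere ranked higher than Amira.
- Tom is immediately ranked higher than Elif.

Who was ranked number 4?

Tom

With clues 1–3, Elif and Sara are ruled out for rank 4.
With clues 1–4, Amira and Isla are ruled out for rank 4.
So rank 4 is Tom.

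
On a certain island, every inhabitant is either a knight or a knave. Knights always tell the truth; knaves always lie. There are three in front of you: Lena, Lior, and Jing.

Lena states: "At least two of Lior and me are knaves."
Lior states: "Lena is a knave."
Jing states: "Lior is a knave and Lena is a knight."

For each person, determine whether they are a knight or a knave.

Consider Lena. Suppose Lena is a knight.
Then Lena's own statement would have to be true, but it can't be — contradiction.
So Lena is a knave.
With that fixed, Lior's statement is true, so Lior is a knight.
With that fixed, Jing's statement is false, so Jing is a knave.

Lena: knave, Lior: knight, Jing: knave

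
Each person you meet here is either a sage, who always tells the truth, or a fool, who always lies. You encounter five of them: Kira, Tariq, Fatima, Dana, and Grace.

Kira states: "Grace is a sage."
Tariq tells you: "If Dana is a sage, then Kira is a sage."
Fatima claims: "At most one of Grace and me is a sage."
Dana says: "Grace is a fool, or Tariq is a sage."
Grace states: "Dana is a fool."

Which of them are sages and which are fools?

Consider Kira. Suppose Kira is a sage.
Then no assignment of the remaining roles makes every statement match its speaker's type — contradiction.
So Kira is a fool.
Consider Tariq. Suppose Tariq is a sage.
Then no assignment of the remaining roles makes every statement match its speaker's type — contradiction.
So Tariq is a fool.
Consider Fatima. Suppose Fatima is a fool.
Then Fatima's own statement would have to be false, but it can't be — contradiction.
So Fatima is a sage.
Consider Dana. Suppose Dana is a fool.
Then Tariq's statement comes out true, contradicting Tariq being a fool.
So Dana is a sage.
With that fixed, Grace's statement is false, so Grace is a fool.

Kira: fool, Tariq: fool, Fatima: sage, Dana: sage, Grace: fool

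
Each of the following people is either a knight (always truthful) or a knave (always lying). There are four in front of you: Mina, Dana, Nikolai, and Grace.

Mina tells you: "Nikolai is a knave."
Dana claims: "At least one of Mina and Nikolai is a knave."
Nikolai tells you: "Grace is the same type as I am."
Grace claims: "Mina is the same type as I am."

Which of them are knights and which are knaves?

Mina: knight, Dana: knight, Nikolai: knave, Grace: knight

Consider Mina. Suppose Mina is a knave.
Then whichever role Grace has, Grace's statement has the wrong truth value — contradiction.
So Mina is a knight.
Consider Dana. Suppose Dana is a knave.
Then no assignment of the remaining roles makes every statement match its speaker's type — contradiction.
So Dana is a knight.
Consider Nikolai. Suppose Nikolai is a knight.
Then Mina's statement comes out false, contradicting Mina being a knight.
So Nikolai is a knave.
Consider Grace. Suppose Grace is a knave.
Then Nikolai's statement comes out true, contradicting Nikolai being a knave.
So Grace is a knight.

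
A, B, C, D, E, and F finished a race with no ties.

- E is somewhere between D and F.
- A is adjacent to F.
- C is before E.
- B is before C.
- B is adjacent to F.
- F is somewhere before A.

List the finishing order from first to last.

B, F, A, C, E, D

From clue 1: E is in {2,3,4,5}.
From clues 1–3: E is in {3,4,5}.
From clues 1–4: E is in {4,5}.
From clues 1–5: F → place 2, C → place 4, E → place 5, D → place 6.
From clues 1–6: B → place 1, A → place 3.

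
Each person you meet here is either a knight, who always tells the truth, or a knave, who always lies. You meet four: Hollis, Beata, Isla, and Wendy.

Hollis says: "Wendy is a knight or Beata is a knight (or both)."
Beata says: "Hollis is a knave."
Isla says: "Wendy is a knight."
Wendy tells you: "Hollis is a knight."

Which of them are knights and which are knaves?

Hollis: knight, Beata: knave, Isla: knight, Wendy: knight

Consider Hollis. Suppose Hollis is a knave.
Then no assignment of the remaining roles makes every statement match its speaker's type — contradiction.
So Hollis is a knight.
With that fixed, Beata's statement is false, so Beata is a knave.
With that fixed, Wendy's statement is true, so Wendy is a knight.
With that fixed, Isla's statement is true, so Isla is a knight.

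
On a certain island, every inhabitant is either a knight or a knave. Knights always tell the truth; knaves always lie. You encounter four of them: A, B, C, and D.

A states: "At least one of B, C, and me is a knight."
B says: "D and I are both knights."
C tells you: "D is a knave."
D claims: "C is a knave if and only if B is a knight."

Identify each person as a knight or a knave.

Consider A. Suppose A is a knave.
Then no assignment of the remaining roles makes every statement match its speaker's type — contradiction.
So A is a knight.
Consider B. Suppose B is a knave.
Then no assignment of the remaining roles makes every statement match its speaker's type — contradiction.
So B is a knight.
Consider C. Suppose C is a knight.
Then no assignment of the remaining roles makes every statement match its speaker's type — contradiction.
So C is a knave.
With that fixed, D's statement is true, so D is a knight.

A: knight, B: knight, C: knave, D: knight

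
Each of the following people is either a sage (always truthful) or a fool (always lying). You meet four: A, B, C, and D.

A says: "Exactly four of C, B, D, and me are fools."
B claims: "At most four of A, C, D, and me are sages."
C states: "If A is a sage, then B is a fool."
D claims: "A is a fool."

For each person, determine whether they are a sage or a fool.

A: fool, B: sage, C: sage, D: sage

Regardless of anyone's role, B's statement is true, so B is a sage.
With that fixed, A's statement is false, so A is a fool.
With that fixed, C's statement is true, so C is a sage.
With that fixed, D's statement is true, so D is a sage.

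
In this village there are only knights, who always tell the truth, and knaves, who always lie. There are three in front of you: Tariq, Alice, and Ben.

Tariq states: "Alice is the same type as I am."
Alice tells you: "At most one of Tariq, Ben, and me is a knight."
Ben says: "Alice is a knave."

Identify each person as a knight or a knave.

Tariq: knave, Alice: knight, Ben: knave

Consider Tariq. Suppose Tariq is a knight.
Then no assignment of the remaining roles makes every statement match its speaker's type — contradiction.
So Tariq is a knave.
Consider Alice. Suppose Alice is a knave.
Then Tariq's statement comes out true, contradicting Tariq being a knave.
So Alice is a knight.
With that fixed, Ben's statement is false, so Ben is a knave.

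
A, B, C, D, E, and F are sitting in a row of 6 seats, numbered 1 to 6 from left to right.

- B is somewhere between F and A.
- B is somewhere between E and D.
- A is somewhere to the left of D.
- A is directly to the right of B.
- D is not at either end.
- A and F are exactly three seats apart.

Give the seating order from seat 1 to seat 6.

From clue 1: B is in {2,3,4,5}.
From clues 1–2: B is in {3,4}.
From clues 1–4: A is in {4,5}.
From clues 1–5: B → seat 3, A → seat 4, D → seat 5, C → seat 6.
From clues 1–6: F → seat 1, E → seat 2.

F, E, B, A, D, C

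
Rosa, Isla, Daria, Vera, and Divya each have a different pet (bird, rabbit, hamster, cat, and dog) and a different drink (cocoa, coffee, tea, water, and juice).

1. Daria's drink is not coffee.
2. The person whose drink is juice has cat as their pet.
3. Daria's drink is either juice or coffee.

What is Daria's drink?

juice

Clue 1 rules out coffee for Daria's drink.
With clues 1–3, cocoa, tea, and water are impossible for Daria's drink.
That leaves juice.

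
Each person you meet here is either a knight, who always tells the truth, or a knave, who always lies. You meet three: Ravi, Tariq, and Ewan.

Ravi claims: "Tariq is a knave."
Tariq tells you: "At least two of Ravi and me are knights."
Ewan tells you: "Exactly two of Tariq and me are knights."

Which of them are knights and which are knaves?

Ravi: knight, Tariq: knave, Ewan: knave

Consider Ravi. Suppose Ravi is a knave.
Then no assignment of the remaining roles makes every statement match its speaker's type — contradiction.
So Ravi is a knight.
Consider Tariq. Suppose Tariq is a knight.
Then Ravi's statement comes out false, contradicting Ravi being a knight.
So Tariq is a knave.
With that fixed, Ewan's statement is false, so Ewan is a knave.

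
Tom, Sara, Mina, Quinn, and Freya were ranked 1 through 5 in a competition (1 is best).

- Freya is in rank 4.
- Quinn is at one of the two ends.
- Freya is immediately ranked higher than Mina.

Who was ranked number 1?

With clue 1, Freya is ruled out for rank 1.
With clues 1–3, Mina, Sara, and Tom are ruled out for rank 1.
So rank 1 is Quinn.

Quinn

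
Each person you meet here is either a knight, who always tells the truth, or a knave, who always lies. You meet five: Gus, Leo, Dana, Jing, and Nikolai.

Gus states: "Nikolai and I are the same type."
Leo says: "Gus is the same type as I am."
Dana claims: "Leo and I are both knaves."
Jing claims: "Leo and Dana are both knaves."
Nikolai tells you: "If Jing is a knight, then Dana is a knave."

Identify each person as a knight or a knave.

Gus: knight, Leo: knight, Dana: knave, Jing: knave, Nikolai: knight

Consider Gus. Suppose Gus is a knave.
Then whichever role Leo has, Leo's statement has the wrong truth value — contradiction.
So Gus is a knight.
Consider Leo. Suppose Leo is a knave.
Then whichever role Dana has, Dana's statement has the wrong truth value — contradiction.
So Leo is a knight.
With that fixed, Dana's statement is false, so Dana is a knave.
With that fixed, Jing's statement is false, so Jing is a knave.
With that fixed, Nikolai's statement is true, so Nikolai is a knight.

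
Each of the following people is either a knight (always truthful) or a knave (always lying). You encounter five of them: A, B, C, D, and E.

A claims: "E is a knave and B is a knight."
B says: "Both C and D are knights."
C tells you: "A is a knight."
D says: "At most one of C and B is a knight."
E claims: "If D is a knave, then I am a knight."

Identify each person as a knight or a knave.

A: knave, B: knave, C: knave, D: knight, E: knight

Consider A. Suppose A is a knight.
Then no assignment of the remaining roles makes every statement match its speaker's type — contradiction.
So A is a knave.
With that fixed, C's statement is false, so C is a knave.
With that fixed, D's statement is true, so D is a knight.
With that fixed, E's statement is true, so E is a knight.
With that fixed, B's statement is false, so B is a knave.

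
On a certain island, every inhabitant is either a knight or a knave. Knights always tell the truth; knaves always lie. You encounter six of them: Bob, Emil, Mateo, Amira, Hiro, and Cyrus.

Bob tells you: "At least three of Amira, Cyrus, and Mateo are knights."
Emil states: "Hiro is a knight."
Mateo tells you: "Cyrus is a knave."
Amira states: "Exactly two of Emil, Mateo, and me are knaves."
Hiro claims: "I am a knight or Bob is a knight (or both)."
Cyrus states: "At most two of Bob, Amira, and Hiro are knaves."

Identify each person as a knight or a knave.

Bob: knave, Emil: knave, Mateo: knave, Amira: knight, Hiro: knave, Cyrus: knight

Consider Bob. Suppose Bob is a knight.
Then no assignment of the remaining roles makes every statement match its speaker's type — contradiction.
So Bob is a knave.
Consider Emil. Suppose Emil is a knight.
Then no assignment of the remaining roles makes every statement match its speaker's type — contradiction.
So Emil is a knave.
Consider Mateo. Suppose Mateo is a knight.
Then whichever role Amira has, Amira's statement has the wrong truth value — contradiction.
So Mateo is a knave.
Consider Amira. Suppose Amira is a knave.
Then no assignment of the remaining roles makes every statement match its speaker's type — contradiction.
So Amira is a knight.
With that fixed, Cyrus's statement is true, so Cyrus is a knight.
Consider Hiro. Suppose Hiro is a knight.
Then Emil's statement comes out true, contradicting Emil being a knave.
So Hiro is a knave.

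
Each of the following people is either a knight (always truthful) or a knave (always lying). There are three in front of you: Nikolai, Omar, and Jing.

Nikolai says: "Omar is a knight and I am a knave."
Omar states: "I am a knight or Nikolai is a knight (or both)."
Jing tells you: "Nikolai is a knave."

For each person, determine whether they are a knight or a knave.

Consider Nikolai. Suppose Nikolai is a knight.
Then Nikolai's own statement would have to be true, but it can't be — contradiction.
So Nikolai is a knave.
With that fixed, Jing's statement is true, so Jing is a knight.
Consider Omar. Suppose Omar is a knight.
Then Nikolai's statement comes out true, contradicting Nikolai being a knave.
So Omar is a knave.

Nikolai: knave, Omar: knave, Jing: knight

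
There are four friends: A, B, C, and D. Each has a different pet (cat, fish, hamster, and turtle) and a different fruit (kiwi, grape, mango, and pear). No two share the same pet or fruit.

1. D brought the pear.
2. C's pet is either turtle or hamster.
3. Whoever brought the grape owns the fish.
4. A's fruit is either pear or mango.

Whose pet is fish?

With clues 1–2, C is impossible for the one with pet fish.
With clues 1–3, D is impossible for the one with pet fish.
With clues 1–4, A is impossible for the one with pet fish.
That leaves B.

B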